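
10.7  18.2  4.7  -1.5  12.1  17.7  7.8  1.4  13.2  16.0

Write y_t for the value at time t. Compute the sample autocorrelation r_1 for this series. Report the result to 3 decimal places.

Mean ȳ = (10.7 + 18.2 + 4.7 − 1.5 + 12.1 + 17.7 + 7.8 + 1.4 + 13.2 + 16.0)/10 = 10.0300
Numerator Σ_{t=1}^{9}(y_t−ȳ)(y_{t+1}−ȳ) = 9.1011
Denominator Σ(y_t−ȳ)² = 416.8010
r_1 = 9.1011 / 416.8010 = 0.022

0.022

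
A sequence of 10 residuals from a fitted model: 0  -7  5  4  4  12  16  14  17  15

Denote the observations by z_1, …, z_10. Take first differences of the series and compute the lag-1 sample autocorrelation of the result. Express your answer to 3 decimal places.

First differences Δz: -7, 12, -1, 0, 8, 4, -2, 3, -2
Mean of differences = 1.6667
Numerator Σ(Δz_t−Δz̄)(Δz_{t+1}−Δz̄) = -126.7778
Denominator Σ(Δz_t−Δz̄)² = 266.0000
r_1(Δz) = -126.7778 / 266.0000 = -0.477

-0.477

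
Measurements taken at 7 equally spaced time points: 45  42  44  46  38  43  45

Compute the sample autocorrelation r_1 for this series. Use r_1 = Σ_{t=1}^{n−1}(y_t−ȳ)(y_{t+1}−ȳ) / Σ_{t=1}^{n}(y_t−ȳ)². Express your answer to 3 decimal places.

Mean ȳ = (45 + 42 + 44 + 46 + 38 + 43 + 45)/7 = 43.2857
Deviations from mean: 1.7143, -1.2857, 0.7143, 2.7143, -5.2857, -0.2857, 1.7143
Σ(y_t−ȳ)(y_{t+1}−ȳ) = (-2.2041) + (-0.9184) + (1.9388) + (-14.3469) + (1.5102) + (-0.4898) = -14.5102
Denominator Σ(y_t−ȳ)² = 43.4286
r_1 = -14.5102 / 43.4286 = -0.334

-0.334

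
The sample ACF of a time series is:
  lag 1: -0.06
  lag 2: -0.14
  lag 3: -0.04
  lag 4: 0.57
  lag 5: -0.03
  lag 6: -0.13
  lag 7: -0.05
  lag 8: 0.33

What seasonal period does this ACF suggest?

4

The largest autocorrelation is r_4 = 0.57, with a weaker echo at lag 8 (0.33); the remaining lags stay at or below -0.03.
The dominant spike at lag 4 indicates a seasonal period of 4.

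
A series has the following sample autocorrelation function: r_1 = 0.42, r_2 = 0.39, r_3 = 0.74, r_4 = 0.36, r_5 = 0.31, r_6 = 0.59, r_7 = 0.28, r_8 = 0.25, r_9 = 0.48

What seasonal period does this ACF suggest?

3

The largest autocorrelation is r_3 = 0.74, with weaker echoes at lags 6 (0.59) and 9 (0.48); the remaining lags stay at or below 0.42. The elevated value at lag 1 (0.42), dropping to 0.39 at lag 2, reflects decaying short-term dependence rather than seasonality.
The dominant spike at lag 3 indicates a seasonal period of 3.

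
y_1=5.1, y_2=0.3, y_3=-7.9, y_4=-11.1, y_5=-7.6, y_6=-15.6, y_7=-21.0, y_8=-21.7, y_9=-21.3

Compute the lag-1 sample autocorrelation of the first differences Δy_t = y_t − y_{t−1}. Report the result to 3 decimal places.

First differences Δy: -4.8, -8.2, -3.2, 3.5, -8.0, -5.4, -0.7, 0.4
Mean of differences = -3.3000
Numerator Σ(Δy_t−Δȳ)(Δy_{t+1}−Δȳ) = -10.3900
Denominator Σ(Δy_t−Δȳ)² = 119.4600
r_1(Δy) = -10.3900 / 119.4600 = -0.087

-0.087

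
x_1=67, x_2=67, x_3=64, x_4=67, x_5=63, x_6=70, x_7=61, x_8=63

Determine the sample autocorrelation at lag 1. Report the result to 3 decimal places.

-0.432

Mean x̄ = (67 + 67 + 64 + 67 + 63 + 70 + 61 + 63)/8 = 65.2500
Deviations from mean: 1.7500, 1.7500, -1.2500, 1.7500, -2.2500, 4.7500, -4.2500, -2.2500
Σ(x_t−x̄)(x_{t+1}−x̄) = (3.0625) + (-2.1875) + (-2.1875) + (-3.9375) + (-10.6875) + (-20.1875) + (9.5625) = -26.5625
Denominator Σ(x_t−x̄)² = 61.5000
r_1 = -26.5625 / 61.5000 = -0.432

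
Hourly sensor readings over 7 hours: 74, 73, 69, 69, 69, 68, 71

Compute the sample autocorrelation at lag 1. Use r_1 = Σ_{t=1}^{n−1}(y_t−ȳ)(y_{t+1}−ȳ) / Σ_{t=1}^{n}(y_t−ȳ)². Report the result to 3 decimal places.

0.368

Mean ȳ = (74 + 73 + 69 + 69 + 69 + 68 + 71)/7 = 70.4286
Deviations from mean: 3.5714, 2.5714, -1.4286, -1.4286, -1.4286, -2.4286, 0.5714
Numerator Σ_{t=1}^{6}(y_t−ȳ)(y_{t+1}−ȳ) = 11.6735
Denominator Σ(y_t−ȳ)² = 31.7143
r_1 = 11.6735 / 31.7143 = 0.368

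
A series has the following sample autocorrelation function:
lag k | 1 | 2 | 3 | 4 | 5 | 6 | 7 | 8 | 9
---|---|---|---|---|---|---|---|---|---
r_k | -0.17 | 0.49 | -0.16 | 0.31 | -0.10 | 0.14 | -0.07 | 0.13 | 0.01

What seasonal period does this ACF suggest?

The largest autocorrelation is r_2 = 0.49, with a weaker echo at lag 4 (0.31); the remaining lags stay at or below 0.14.
The dominant spike at lag 2 indicates a seasonal period of 2.

2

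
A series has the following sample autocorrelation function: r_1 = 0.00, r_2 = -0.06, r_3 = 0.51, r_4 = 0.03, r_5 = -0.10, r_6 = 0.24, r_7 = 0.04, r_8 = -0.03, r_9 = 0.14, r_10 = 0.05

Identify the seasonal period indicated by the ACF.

The largest autocorrelation is r_3 = 0.51, with a weaker echo at lag 6 (0.24); the remaining lags stay at or below 0.14.
The dominant spike at lag 3 indicates a seasonal period of 3.

3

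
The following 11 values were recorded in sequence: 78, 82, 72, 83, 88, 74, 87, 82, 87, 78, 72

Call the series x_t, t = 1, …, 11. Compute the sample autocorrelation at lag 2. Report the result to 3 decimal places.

-0.088

Mean x̄ = (78 + 82 + 72 + 83 + 88 + 74 + 87 + 82 + 87 + 78 + 72)/11 = 80.2727
Numerator Σ_{t=1}^{9}(x_t−x̄)(x_{t+2}−x̄) = -30.6942
Denominator Σ(x_t−x̄)² = 350.1818
r_2 = -30.6942 / 350.1818 = -0.088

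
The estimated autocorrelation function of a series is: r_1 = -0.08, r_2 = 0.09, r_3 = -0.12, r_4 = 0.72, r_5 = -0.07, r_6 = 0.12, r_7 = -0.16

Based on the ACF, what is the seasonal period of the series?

4

The largest autocorrelation is r_4 = 0.72; the remaining lags stay at or below 0.12.
The dominant spike at lag 4 indicates a seasonal period of 4.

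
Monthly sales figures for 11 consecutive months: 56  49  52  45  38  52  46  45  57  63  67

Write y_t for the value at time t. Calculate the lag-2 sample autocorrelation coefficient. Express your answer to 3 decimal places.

Mean ȳ = (56 + 49 + 52 + 45 + 38 + 52 + 46 + 45 + 57 + 63 + 67)/11 = 51.8182
Numerator Σ_{t=1}^{9}(y_t−ȳ)(y_{t+2}−ȳ) = 67.6612
Denominator Σ(y_t−ȳ)² = 725.6364
r_2 = 67.6612 / 725.6364 = 0.093

0.093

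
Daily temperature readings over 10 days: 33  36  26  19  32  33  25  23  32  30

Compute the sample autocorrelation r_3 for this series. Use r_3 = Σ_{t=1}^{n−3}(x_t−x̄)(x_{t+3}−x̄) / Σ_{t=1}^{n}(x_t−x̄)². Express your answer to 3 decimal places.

-0.007

Mean x̄ = (33 + 36 + 26 + 19 + 32 + 33 + 25 + 23 + 32 + 30)/10 = 28.9000
Numerator Σ_{t=1}^{7}(x_t−x̄)(x_{t+3}−x̄) = -1.7300
Denominator Σ(x_t−x̄)² = 260.9000
r_3 = -1.7300 / 260.9000 = -0.007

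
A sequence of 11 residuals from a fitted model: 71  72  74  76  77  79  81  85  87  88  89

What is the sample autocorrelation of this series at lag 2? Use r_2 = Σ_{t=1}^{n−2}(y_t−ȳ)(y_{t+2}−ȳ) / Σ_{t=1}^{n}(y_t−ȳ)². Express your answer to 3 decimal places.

Mean ȳ = (71 + 72 + 74 + 76 + 77 + 79 + 81 + 85 + 87 + 88 + 89)/11 = 79.9091
Numerator Σ_{t=1}^{9}(y_t−ȳ)(y_{t+2}−ȳ) = 209.8926
Denominator Σ(y_t−ȳ)² = 426.9091
r_2 = 209.8926 / 426.9091 = 0.492

0.492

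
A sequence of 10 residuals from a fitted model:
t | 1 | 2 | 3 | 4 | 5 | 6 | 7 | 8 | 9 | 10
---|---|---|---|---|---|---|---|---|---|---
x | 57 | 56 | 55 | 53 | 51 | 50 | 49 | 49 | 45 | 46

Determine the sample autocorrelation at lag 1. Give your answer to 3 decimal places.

Mean x̄ = (57 + 56 + 55 + 53 + 51 + 50 + 49 + 49 + 45 + 46)/10 = 51.1000
Numerator Σ_{t=1}^{9}(x_t−x̄)(x_{t+1}−x̄) = 105.9900
Denominator Σ(x_t−x̄)² = 150.9000
r_1 = 105.9900 / 150.9000 = 0.702

0.702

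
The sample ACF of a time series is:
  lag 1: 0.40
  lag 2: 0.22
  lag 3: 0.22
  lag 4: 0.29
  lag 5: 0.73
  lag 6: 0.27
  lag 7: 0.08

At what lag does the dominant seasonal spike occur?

5

The largest autocorrelation is r_5 = 0.73; the remaining lags stay at or below 0.40. The elevated value at lag 1 (0.40), dropping to 0.22 at lag 2, reflects decaying short-term dependence rather than seasonality.
The dominant spike at lag 5 indicates a seasonal period of 5.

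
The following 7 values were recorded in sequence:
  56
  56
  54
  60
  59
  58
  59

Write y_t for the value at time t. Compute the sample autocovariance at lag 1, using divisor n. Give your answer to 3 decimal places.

Mean ȳ = (56 + 56 + 54 + 60 + 59 + 58 + 59)/7 = 57.4286
Σ_{t=1}^{6}(y_t−ȳ)(y_{t+1}−ȳ) = 3.9592
γ_1 = 3.9592 / 7 = 0.566

0.566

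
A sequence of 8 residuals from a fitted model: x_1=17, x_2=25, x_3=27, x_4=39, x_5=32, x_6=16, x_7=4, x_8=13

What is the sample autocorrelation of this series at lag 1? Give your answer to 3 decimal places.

Mean x̄ = (17 + 25 + 27 + 39 + 32 + 16 + 4 + 13)/8 = 21.6250
Deviations from mean: -4.6250, 3.3750, 5.3750, 17.3750, 10.3750, -5.6250, -17.6250, -8.6250
Σ(x_t−x̄)(x_{t+1}−x̄) = (-15.6094) + (18.1406) + (93.3906) + (180.2656) + (-58.3594) + (99.1406) + (152.0156) = 468.9844
Denominator Σ(x_t−x̄)² = 887.8750
r_1 = 468.9844 / 887.8750 = 0.528

0.528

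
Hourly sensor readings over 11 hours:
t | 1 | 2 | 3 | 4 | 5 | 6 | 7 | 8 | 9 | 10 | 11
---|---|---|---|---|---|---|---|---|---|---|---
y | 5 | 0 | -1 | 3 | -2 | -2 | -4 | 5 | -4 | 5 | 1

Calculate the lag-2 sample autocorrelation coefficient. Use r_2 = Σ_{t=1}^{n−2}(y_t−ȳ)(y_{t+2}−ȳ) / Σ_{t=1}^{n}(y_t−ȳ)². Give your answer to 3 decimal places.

0.229

Mean ȳ = (5 + 0 − 1 + 3 − 2 − 2 − 4 + 5 − 4 + 5 + 1)/11 = 0.5455
Numerator Σ_{t=1}^{9}(y_t−ȳ)(y_{t+2}−ȳ) = 28.1322
Denominator Σ(y_t−ȳ)² = 122.7273
r_2 = 28.1322 / 122.7273 = 0.229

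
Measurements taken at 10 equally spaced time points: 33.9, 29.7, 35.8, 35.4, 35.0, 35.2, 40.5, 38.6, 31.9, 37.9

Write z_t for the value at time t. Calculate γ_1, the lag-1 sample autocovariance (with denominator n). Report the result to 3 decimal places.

Mean z̄ = (33.9 + 29.7 + 35.8 + 35.4 + 35.0 + 35.2 + 40.5 + 38.6 + 31.9 + 37.9)/10 = 35.3900
Σ_{t=1}^{9}(z_t−z̄)(z_{t+1}−z̄) = 1.6889
γ_1 = 1.6889 / 10 = 0.169

0.169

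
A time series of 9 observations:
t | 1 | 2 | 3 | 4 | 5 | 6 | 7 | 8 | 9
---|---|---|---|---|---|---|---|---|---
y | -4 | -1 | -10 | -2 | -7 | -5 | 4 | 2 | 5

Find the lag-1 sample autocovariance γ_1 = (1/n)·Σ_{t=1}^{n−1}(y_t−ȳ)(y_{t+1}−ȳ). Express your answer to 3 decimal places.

4.333

Mean ȳ = (-4 − 1 − 10 − 2 − 7 − 5 + 4 + 2 + 5)/9 = -2.0000
Σ_{t=1}^{8}(y_t−ȳ)(y_{t+1}−ȳ) = 39.0000
γ_1 = 39.0000 / 9 = 4.333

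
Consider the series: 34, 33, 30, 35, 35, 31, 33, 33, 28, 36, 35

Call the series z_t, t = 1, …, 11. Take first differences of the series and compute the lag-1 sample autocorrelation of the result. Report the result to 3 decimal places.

-0.471

First differences Δz: -1, -3, 5, 0, -4, 2, 0, -5, 8, -1
Mean of differences = 0.1000
Numerator Σ(Δz_t−Δz̄)(Δz_{t+1}−Δz̄) = -68.3100
Denominator Σ(Δz_t−Δz̄)² = 144.9000
r_1(Δz) = -68.3100 / 144.9000 = -0.471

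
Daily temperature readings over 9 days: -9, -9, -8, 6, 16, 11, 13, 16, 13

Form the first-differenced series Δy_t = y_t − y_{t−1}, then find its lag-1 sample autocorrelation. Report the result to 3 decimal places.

First differences Δy: 0, 1, 14, 10, -5, 2, 3, -3
Mean of differences = 2.7500
Numerator Σ(Δy_t−Δȳ)(Δy_{t+1}−Δȳ) = 14.6875
Denominator Σ(Δy_t−Δȳ)² = 283.5000
r_1(Δy) = 14.6875 / 283.5000 = 0.052

0.052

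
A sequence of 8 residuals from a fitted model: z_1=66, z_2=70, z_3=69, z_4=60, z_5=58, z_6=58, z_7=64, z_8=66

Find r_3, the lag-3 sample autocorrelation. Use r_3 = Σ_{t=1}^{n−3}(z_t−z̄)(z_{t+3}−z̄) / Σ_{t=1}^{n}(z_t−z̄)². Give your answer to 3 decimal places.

Mean z̄ = (66 + 70 + 69 + 60 + 58 + 58 + 64 + 66)/8 = 63.8750
Deviations from mean: 2.1250, 6.1250, 5.1250, -3.8750, -5.8750, -5.8750, 0.1250, 2.1250
Σ(z_t−z̄)(z_{t+3}−z̄) = (-8.2344) + (-35.9844) + (-30.1094) + (-0.4844) + (-12.4844) = -87.2969
Denominator Σ(z_t−z̄)² = 156.8750
r_3 = -87.2969 / 156.8750 = -0.556

-0.556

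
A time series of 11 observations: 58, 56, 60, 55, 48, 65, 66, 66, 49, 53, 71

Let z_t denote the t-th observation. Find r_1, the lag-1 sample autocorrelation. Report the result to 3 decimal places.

Mean z̄ = (58 + 56 + 60 + 55 + 48 + 65 + 66 + 66 + 49 + 53 + 71)/11 = 58.8182
Numerator Σ_{t=1}^{10}(z_t−z̄)(z_{t+1}−z̄) = -19.3967
Denominator Σ(z_t−z̄)² = 561.6364
r_1 = -19.3967 / 561.6364 = -0.035

-0.035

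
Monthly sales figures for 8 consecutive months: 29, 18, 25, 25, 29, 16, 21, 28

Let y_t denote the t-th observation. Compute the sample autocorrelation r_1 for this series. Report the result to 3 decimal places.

-0.335

Mean ȳ = (29 + 18 + 25 + 25 + 29 + 16 + 21 + 28)/8 = 23.8750
Deviations from mean: 5.1250, -5.8750, 1.1250, 1.1250, 5.1250, -7.8750, -2.8750, 4.1250
Σ(y_t−ȳ)(y_{t+1}−ȳ) = (-30.1094) + (-6.6094) + (1.2656) + (5.7656) + (-40.3594) + (22.6406) + (-11.8594) = -59.2656
Denominator Σ(y_t−ȳ)² = 176.8750
r_1 = -59.2656 / 176.8750 = -0.335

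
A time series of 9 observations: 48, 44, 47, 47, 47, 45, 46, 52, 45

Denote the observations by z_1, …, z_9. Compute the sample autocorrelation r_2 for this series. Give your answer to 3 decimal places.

-0.201

Mean z̄ = (48 + 44 + 47 + 47 + 47 + 45 + 46 + 52 + 45)/9 = 46.7778
Numerator Σ_{t=1}^{7}(z_t−z̄)(z_{t+2}−z̄) = -8.7654
Denominator Σ(z_t−z̄)² = 43.5556
r_2 = -8.7654 / 43.5556 = -0.201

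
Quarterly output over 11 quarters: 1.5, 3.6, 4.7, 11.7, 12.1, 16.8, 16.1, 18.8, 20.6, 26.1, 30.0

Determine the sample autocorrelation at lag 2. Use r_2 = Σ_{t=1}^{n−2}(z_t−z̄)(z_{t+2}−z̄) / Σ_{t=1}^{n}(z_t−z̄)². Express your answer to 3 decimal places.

0.401

Mean z̄ = (1.5 + 3.6 + 4.7 + 11.7 + 12.1 + 16.8 + 16.1 + 18.8 + 20.6 + 26.1 + 30.0)/11 = 14.7273
Numerator Σ_{t=1}^{9}(z_t−z̄)(z_{t+2}−z̄) = 335.2958
Denominator Σ(z_t−z̄)² = 835.2418
r_2 = 335.2958 / 835.2418 = 0.401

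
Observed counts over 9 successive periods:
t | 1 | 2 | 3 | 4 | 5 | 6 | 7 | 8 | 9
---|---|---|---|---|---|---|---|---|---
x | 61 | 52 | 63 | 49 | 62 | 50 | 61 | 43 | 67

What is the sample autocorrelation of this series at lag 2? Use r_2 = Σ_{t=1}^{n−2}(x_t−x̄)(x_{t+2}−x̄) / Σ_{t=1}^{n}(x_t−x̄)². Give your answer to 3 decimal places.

Mean x̄ = (61 + 52 + 63 + 49 + 62 + 50 + 61 + 43 + 67)/9 = 56.4444
Numerator Σ_{t=1}^{7}(x_t−x̄)(x_{t+2}−x̄) = 307.3827
Denominator Σ(x_t−x̄)² = 524.2222
r_2 = 307.3827 / 524.2222 = 0.586

0.586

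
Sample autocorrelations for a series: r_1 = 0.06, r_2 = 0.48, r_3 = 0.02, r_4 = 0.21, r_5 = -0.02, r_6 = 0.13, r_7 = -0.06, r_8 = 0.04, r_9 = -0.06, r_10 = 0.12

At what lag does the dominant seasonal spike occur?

2

The largest autocorrelation is r_2 = 0.48, with a weaker echo at lag 4 (0.21); the remaining lags stay at or below 0.13.
The dominant spike at lag 2 indicates a seasonal period of 2.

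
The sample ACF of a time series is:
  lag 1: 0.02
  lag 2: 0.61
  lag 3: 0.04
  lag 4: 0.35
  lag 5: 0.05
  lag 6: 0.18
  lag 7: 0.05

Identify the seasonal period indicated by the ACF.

2

The largest autocorrelation is r_2 = 0.61, with weaker echoes at lags 4 (0.35) and 6 (0.18); the remaining lags stay at or below 0.05.
The dominant spike at lag 2 indicates a seasonal period of 2.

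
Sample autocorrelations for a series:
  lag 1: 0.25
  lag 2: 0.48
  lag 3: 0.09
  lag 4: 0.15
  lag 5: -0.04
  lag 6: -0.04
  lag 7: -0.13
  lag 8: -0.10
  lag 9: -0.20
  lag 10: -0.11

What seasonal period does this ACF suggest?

2

The largest autocorrelation is r_2 = 0.48; the remaining lags stay at or below 0.25.
The dominant spike at lag 2 indicates a seasonal period of 2.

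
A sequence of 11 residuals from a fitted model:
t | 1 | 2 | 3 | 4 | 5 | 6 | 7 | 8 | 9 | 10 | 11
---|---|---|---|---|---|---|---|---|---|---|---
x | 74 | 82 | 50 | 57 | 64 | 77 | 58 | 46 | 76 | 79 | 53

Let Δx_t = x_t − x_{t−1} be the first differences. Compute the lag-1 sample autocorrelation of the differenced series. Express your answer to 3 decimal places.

First differences Δx: 8, -32, 7, 7, 13, -19, -12, 30, 3, -26
Mean of differences = -2.1000
Numerator Σ(Δx_t−Δx̄)(Δx_{t+1}−Δx̄) = -717.7100
Denominator Σ(Δx_t−Δx̄)² = 3400.9000
r_1(Δx) = -717.7100 / 3400.9000 = -0.211

-0.211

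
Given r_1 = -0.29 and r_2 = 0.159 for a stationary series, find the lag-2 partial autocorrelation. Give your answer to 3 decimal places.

0.082

φ_{22} = (r_2 − r_1²) / (1 − r_1²)
r_1² = (-0.29)² = 0.0841
Numerator = 0.159 − 0.0841 = 0.0749; denominator = 1 − 0.0841 = 0.9159
φ_{22} = 0.0749 / 0.9159 = 0.082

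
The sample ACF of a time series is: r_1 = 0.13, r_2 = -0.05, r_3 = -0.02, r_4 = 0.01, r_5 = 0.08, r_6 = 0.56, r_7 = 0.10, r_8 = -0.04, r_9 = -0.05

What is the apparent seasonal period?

The largest autocorrelation is r_6 = 0.56; the remaining lags stay at or below 0.13.
The dominant spike at lag 6 indicates a seasonal period of 6.

6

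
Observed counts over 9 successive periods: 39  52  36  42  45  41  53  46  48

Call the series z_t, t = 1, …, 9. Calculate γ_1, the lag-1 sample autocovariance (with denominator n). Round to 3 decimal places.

-11.012

Mean z̄ = (39 + 52 + 36 + 42 + 45 + 41 + 53 + 46 + 48)/9 = 44.6667
Σ_{t=1}^{8}(z_t−z̄)(z_{t+1}−z̄) = -99.1111
γ_1 = -99.1111 / 9 = -11.012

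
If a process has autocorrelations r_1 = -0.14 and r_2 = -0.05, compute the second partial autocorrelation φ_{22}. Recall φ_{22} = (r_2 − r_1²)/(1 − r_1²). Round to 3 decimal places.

φ_{22} = (r_2 − r_1²) / (1 − r_1²)
r_1² = (-0.14)² = 0.0196
Numerator = -0.05 − 0.0196 = -0.0696; denominator = 1 − 0.0196 = 0.9804
φ_{22} = -0.0696 / 0.9804 = -0.071

-0.071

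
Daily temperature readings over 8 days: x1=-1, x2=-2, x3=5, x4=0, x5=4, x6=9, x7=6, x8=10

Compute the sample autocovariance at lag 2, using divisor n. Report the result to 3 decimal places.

Mean x̄ = (-1 − 2 + 5 + 0 + 4 + 9 + 6 + 10)/8 = 3.8750
Deviations: -4.8750, -5.8750, 1.1250, -3.8750, 0.1250, 5.1250, 2.1250, 6.1250
Σ_{t=1}^{6}(x_t−x̄)(x_{t+2}−x̄) = 29.2188
γ_2 = 29.2188 / 8 = 3.652

3.652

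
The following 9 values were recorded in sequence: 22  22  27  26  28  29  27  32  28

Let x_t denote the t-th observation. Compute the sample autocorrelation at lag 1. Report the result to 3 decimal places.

Mean x̄ = (22 + 22 + 27 + 26 + 28 + 29 + 27 + 32 + 28)/9 = 26.7778
Numerator Σ_{t=1}^{8}(x_t−x̄)(x_{t+1}−x̄) = 31.3951
Denominator Σ(x_t−x̄)² = 81.5556
r_1 = 31.3951 / 81.5556 = 0.385

0.385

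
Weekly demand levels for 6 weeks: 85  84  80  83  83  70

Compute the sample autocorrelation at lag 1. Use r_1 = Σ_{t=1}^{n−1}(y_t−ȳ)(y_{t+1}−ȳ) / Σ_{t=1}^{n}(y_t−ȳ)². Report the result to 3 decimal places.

-0.065

Mean ȳ = (85 + 84 + 80 + 83 + 83 + 70)/6 = 80.8333
Deviations from mean: 4.1667, 3.1667, -0.8333, 2.1667, 2.1667, -10.8333
Numerator Σ_{t=1}^{5}(y_t−ȳ)(y_{t+1}−ȳ) = -10.0278
Denominator Σ(y_t−ȳ)² = 154.8333
r_1 = -10.0278 / 154.8333 = -0.065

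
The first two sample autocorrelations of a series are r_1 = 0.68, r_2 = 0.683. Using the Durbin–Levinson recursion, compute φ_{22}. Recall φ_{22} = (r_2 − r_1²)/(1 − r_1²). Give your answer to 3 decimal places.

0.410

φ_{22} = (r_2 − r_1²) / (1 − r_1²)
r_1² = (0.68)² = 0.4624
Numerator = 0.683 − 0.4624 = 0.2206; denominator = 1 − 0.4624 = 0.5376
φ_{22} = 0.2206 / 0.5376 = 0.410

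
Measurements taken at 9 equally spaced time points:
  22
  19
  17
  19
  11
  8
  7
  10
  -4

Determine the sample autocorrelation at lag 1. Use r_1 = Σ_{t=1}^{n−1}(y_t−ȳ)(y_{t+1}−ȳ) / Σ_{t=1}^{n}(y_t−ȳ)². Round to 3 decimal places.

Mean ȳ = (22 + 19 + 17 + 19 + 11 + 8 + 7 + 10 − 4)/9 = 12.1111
Numerator Σ_{t=1}^{8}(y_t−ȳ)(y_{t+1}−ȳ) = 198.2099
Denominator Σ(y_t−ȳ)² = 524.8889
r_1 = 198.2099 / 524.8889 = 0.378

0.378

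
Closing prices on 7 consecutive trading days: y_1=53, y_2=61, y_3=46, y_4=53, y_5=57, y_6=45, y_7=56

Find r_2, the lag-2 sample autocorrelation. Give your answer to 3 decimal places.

Mean ȳ = (53 + 61 + 46 + 53 + 57 + 45 + 56)/7 = 53.0000
Σ(y_t−ȳ)(y_{t+2}−ȳ) = (0.0000) + (0.0000) + (-28.0000) + (0.0000) + (12.0000) = -16.0000
Denominator Σ(y_t−ȳ)² = 202.0000
r_2 = -16.0000 / 202.0000 = -0.079

-0.079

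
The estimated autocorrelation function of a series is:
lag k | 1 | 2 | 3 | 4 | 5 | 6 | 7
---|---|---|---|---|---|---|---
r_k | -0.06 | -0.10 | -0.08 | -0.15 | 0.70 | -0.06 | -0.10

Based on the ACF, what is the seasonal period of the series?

The largest autocorrelation is r_5 = 0.70; the remaining lags stay at or below -0.06.
The dominant spike at lag 5 indicates a seasonal period of 5.

5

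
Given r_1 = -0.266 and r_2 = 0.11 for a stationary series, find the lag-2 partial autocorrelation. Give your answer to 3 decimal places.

0.042

φ_{22} = (r_2 − r_1²) / (1 − r_1²)
r_1² = (-0.266)² = 0.070756
Numerator = 0.11 − 0.0708 = 0.0392; denominator = 1 − 0.0708 = 0.9292
φ_{22} = 0.0392 / 0.9292 = 0.042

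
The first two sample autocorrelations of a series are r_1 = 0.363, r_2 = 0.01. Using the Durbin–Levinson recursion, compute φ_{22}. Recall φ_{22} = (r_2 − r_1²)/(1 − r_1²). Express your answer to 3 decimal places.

-0.140

φ_{22} = (r_2 − r_1²) / (1 − r_1²)
r_1² = (0.363)² = 0.131769
Numerator = 0.01 − 0.1318 = -0.1218; denominator = 1 − 0.1318 = 0.8682
φ_{22} = -0.1218 / 0.8682 = -0.140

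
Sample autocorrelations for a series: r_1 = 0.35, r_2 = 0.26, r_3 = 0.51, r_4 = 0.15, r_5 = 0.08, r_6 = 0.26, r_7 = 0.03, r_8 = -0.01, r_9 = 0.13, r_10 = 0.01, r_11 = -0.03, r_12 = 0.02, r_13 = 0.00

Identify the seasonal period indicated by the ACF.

3

The largest autocorrelation is r_3 = 0.51; the remaining lags stay at or below 0.35. The elevated value at lag 1 (0.35), dropping to 0.26 at lag 2, reflects decaying short-term dependence rather than seasonality.
The dominant spike at lag 3 indicates a seasonal period of 3.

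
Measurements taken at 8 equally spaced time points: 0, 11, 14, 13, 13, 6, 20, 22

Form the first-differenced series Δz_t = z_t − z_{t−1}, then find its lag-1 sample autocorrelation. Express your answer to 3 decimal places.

First differences Δz: 11, 3, -1, 0, -7, 14, 2
Mean of differences = 3.1429
Numerator Σ(Δz_t−Δz̄)(Δz_{t+1}−Δz̄) = -78.1633
Denominator Σ(Δz_t−Δz̄)² = 310.8571
r_1(Δz) = -78.1633 / 310.8571 = -0.251

-0.251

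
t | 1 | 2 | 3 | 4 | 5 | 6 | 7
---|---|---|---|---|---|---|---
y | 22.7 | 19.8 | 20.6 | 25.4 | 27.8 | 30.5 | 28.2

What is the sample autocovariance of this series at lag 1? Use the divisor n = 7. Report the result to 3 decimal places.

9.600

Mean ȳ = (22.7 + 19.8 + 20.6 + 25.4 + 27.8 + 30.5 + 28.2)/7 = 25.0000
Σ_{t=1}^{6}(y_t−ȳ)(y_{t+1}−ȳ) = 67.2000
γ_1 = 67.2000 / 7 = 9.600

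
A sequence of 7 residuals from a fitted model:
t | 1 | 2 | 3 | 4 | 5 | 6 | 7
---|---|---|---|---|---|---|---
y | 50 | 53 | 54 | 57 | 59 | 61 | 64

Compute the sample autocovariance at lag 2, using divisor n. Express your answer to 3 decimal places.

4.117

Mean ȳ = (50 + 53 + 54 + 57 + 59 + 61 + 64)/7 = 56.8571
Deviations: -6.8571, -3.8571, -2.8571, 0.1429, 2.1429, 4.1429, 7.1429
Σ_{t=1}^{5}(y_t−ȳ)(y_{t+2}−ȳ) = 28.8163
γ_2 = 28.8163 / 7 = 4.117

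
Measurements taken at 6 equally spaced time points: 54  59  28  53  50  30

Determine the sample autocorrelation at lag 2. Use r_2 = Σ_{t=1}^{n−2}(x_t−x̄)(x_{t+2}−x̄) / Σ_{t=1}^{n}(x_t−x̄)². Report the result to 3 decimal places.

Mean x̄ = (54 + 59 + 28 + 53 + 50 + 30)/6 = 45.6667
Numerator Σ_{t=1}^{4}(x_t−x̄)(x_{t+2}−x̄) = -240.8889
Denominator Σ(x_t−x̄)² = 877.3333
r_2 = -240.8889 / 877.3333 = -0.275

-0.275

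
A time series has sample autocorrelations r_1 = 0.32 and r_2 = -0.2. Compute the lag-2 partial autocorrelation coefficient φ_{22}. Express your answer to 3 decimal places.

φ_{22} = (r_2 − r_1²) / (1 − r_1²)
r_1² = (0.32)² = 0.1024
Numerator = -0.2 − 0.1024 = -0.3024; denominator = 1 − 0.1024 = 0.8976
φ_{22} = -0.3024 / 0.8976 = -0.337

-0.337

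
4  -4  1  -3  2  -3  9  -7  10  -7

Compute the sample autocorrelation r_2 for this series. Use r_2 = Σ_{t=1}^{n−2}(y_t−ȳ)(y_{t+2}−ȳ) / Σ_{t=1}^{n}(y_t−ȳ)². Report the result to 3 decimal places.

Mean ȳ = (4 − 4 + 1 − 3 + 2 − 3 + 9 − 7 + 10 − 7)/10 = 0.2000
Numerator Σ_{t=1}^{8}(y_t−ȳ)(y_{t+2}−ȳ) = 205.1200
Denominator Σ(y_t−ȳ)² = 333.6000
r_2 = 205.1200 / 333.6000 = 0.615

0.615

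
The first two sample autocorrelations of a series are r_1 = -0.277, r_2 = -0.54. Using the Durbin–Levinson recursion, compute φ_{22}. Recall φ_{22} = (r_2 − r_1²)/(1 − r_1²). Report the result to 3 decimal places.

φ_{22} = (r_2 − r_1²) / (1 − r_1²)
r_1² = (-0.277)² = 0.076729
Numerator = -0.54 − 0.0767 = -0.6167; denominator = 1 − 0.0767 = 0.9233
φ_{22} = -0.6167 / 0.9233 = -0.668

-0.668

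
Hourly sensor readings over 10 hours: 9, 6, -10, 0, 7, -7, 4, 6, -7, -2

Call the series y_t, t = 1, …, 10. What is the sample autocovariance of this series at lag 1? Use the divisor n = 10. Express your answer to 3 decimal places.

Mean ȳ = (9 + 6 − 10 + 0 + 7 − 7 + 4 + 6 − 7 − 2)/10 = 0.6000
Σ_{t=1}^{9}(y_t−ȳ)(y_{t+1}−ȳ) = -86.7600
γ_1 = -86.7600 / 10 = -8.676

-8.676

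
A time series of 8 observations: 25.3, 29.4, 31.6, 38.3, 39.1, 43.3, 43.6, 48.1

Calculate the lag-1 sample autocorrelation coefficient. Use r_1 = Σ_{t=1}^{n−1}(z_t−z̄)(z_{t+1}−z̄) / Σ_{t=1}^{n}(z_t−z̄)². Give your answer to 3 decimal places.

Mean z̄ = (25.3 + 29.4 + 31.6 + 38.3 + 39.1 + 43.3 + 43.6 + 48.1)/8 = 37.3375
Deviations from mean: -12.0375, -7.9375, -5.7375, 0.9625, 1.7625, 5.9625, 6.2625, 10.7625
Σ(z_t−z̄)(z_{t+1}−z̄) = (95.5477) + (45.5414) + (-5.5223) + (1.6964) + (10.5089) + (37.3402) + (67.4002) = 252.5123
Denominator Σ(z_t−z̄)² = 435.4588
r_1 = 252.5123 / 435.4588 = 0.580

0.580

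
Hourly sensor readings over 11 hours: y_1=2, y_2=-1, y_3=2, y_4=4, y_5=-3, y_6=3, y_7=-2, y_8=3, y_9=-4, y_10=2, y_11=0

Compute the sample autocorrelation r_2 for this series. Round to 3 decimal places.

0.451

Mean ȳ = (2 − 1 + 2 + 4 − 3 + 3 − 2 + 3 − 4 + 2 + 0)/11 = 0.5455
Numerator Σ_{t=1}^{9}(y_t−ȳ)(y_{t+2}−ȳ) = 32.7686
Denominator Σ(y_t−ȳ)² = 72.7273
r_2 = 32.7686 / 72.7273 = 0.451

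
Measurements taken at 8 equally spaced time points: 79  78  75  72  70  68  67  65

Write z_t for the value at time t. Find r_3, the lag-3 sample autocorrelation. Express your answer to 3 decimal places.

Mean z̄ = (79 + 78 + 75 + 72 + 70 + 68 + 67 + 65)/8 = 71.7500
Σ(z_t−z̄)(z_{t+3}−z̄) = (1.8125) + (-10.9375) + (-12.1875) + (-1.1875) + (11.8125) = -10.6875
Denominator Σ(z_t−z̄)² = 187.5000
r_3 = -10.6875 / 187.5000 = -0.057

-0.057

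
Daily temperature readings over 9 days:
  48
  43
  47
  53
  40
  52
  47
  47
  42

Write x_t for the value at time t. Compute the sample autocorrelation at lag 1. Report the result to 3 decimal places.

-0.541

Mean x̄ = (48 + 43 + 47 + 53 + 40 + 52 + 47 + 47 + 42)/9 = 46.5556
Numerator Σ_{t=1}^{8}(x_t−x̄)(x_{t+1}−x̄) = -81.1975
Denominator Σ(x_t−x̄)² = 150.2222
r_1 = -81.1975 / 150.2222 = -0.541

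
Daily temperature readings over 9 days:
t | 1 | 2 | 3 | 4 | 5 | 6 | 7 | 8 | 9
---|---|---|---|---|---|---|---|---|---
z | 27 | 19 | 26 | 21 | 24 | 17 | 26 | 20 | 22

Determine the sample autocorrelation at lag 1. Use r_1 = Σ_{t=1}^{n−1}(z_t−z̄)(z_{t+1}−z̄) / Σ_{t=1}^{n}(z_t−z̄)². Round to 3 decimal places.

-0.720

Mean z̄ = (27 + 19 + 26 + 21 + 24 + 17 + 26 + 20 + 22)/9 = 22.4444
Numerator Σ_{t=1}^{8}(z_t−z̄)(z_{t+1}−z̄) = -70.7531
Denominator Σ(z_t−z̄)² = 98.2222
r_1 = -70.7531 / 98.2222 = -0.720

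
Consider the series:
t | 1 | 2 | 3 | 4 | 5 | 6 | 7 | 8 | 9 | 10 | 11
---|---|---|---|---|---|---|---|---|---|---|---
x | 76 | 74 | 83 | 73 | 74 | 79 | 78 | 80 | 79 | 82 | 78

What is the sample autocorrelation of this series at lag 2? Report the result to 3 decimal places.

-0.047

Mean x̄ = (76 + 74 + 83 + 73 + 74 + 79 + 78 + 80 + 79 + 82 + 78)/11 = 77.8182
Numerator Σ_{t=1}^{9}(x_t−x̄)(x_{t+2}−x̄) = -5.0661
Denominator Σ(x_t−x̄)² = 107.6364
r_2 = -5.0661 / 107.6364 = -0.047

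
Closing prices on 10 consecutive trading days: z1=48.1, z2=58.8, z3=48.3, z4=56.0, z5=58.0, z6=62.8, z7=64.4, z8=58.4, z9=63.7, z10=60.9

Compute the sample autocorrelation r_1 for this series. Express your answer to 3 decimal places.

0.186

Mean z̄ = (48.1 + 58.8 + 48.3 + 56.0 + 58.0 + 62.8 + 64.4 + 58.4 + 63.7 + 60.9)/10 = 57.9400
Numerator Σ_{t=1}^{9}(z_t−z̄)(z_{t+1}−z̄) = 56.1904
Denominator Σ(z_t−z̄)² = 301.7640
r_1 = 56.1904 / 301.7640 = 0.186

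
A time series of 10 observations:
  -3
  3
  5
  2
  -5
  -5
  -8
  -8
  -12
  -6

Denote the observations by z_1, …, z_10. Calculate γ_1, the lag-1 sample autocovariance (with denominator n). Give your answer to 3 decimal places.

Mean z̄ = (-3 + 3 + 5 + 2 − 5 − 5 − 8 − 8 − 12 − 6)/10 = -3.7000
Σ_{t=1}^{9}(z_t−z̄)(z_{t+1}−z̄) = 185.7100
γ_1 = 185.7100 / 10 = 18.571

18.571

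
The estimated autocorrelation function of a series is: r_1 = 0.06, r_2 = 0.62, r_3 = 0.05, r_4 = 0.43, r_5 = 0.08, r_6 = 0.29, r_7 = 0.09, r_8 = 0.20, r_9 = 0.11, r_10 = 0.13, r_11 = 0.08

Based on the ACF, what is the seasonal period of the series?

2

The largest autocorrelation is r_2 = 0.62, with weaker echoes at lags 4 (0.43), 6 (0.29) and 8 (0.20); the remaining lags stay at or below 0.13.
The dominant spike at lag 2 indicates a seasonal period of 2.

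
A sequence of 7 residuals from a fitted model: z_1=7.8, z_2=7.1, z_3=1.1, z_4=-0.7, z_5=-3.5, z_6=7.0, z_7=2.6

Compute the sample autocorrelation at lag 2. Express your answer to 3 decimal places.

Mean z̄ = (7.8 + 7.1 + 1.1 − 0.7 − 3.5 + 7.0 + 2.6)/7 = 3.0571
Deviations from mean: 4.7429, 4.0429, -1.9571, -3.7571, -6.5571, 3.9429, -0.4571
Numerator Σ_{t=1}^{5}(z_t−z̄)(z_{t+2}−z̄) = -23.4551
Denominator Σ(z_t−z̄)² = 115.5371
r_2 = -23.4551 / 115.5371 = -0.203

-0.203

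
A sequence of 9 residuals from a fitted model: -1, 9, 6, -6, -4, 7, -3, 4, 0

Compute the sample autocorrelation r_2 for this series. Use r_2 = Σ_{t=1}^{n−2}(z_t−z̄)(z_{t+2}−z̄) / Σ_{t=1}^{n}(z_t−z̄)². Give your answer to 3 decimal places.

-0.393

Mean z̄ = (-1 + 9 + 6 − 6 − 4 + 7 − 3 + 4 + 0)/9 = 1.3333
Σ(z_t−z̄)(z_{t+2}−z̄) = (-10.8889) + (-56.2222) + (-24.8889) + (-41.5556) + (23.1111) + (15.1111) + (5.7778) = -89.5556
Denominator Σ(z_t−z̄)² = 228.0000
r_2 = -89.5556 / 228.0000 = -0.393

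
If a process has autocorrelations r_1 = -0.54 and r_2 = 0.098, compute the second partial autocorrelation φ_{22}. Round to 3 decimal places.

-0.273

φ_{22} = (r_2 − r_1²) / (1 − r_1²)
r_1² = (-0.54)² = 0.2916
Numerator = 0.098 − 0.2916 = -0.1936; denominator = 1 − 0.2916 = 0.7084
φ_{22} = -0.1936 / 0.7084 = -0.273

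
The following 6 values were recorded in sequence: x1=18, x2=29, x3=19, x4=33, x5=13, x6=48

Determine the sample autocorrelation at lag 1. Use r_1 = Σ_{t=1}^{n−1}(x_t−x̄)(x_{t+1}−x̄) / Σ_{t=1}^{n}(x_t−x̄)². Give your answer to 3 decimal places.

Mean x̄ = (18 + 29 + 19 + 33 + 13 + 48)/6 = 26.6667
Numerator Σ_{t=1}^{5}(x_t−x̄)(x_{t+1}−x̄) = -464.7778
Denominator Σ(x_t−x̄)² = 821.3333
r_1 = -464.7778 / 821.3333 = -0.566

-0.566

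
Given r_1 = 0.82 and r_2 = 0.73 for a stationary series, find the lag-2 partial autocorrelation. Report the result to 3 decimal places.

φ_{22} = (r_2 − r_1²) / (1 − r_1²)
r_1² = (0.82)² = 0.6724
Numerator = 0.73 − 0.6724 = 0.0576; denominator = 1 − 0.6724 = 0.3276
φ_{22} = 0.0576 / 0.3276 = 0.176

0.176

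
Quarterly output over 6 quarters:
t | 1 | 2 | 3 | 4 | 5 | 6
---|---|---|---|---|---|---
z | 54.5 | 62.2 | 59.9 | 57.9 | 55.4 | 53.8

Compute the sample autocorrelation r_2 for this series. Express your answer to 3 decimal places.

-0.207

Mean z̄ = (54.5 + 62.2 + 59.9 + 57.9 + 55.4 + 53.8)/6 = 57.2833
Deviations from mean: -2.7833, 4.9167, 2.6167, 0.6167, -1.8833, -3.4833
Σ(z_t−z̄)(z_{t+2}−z̄) = (-7.2831) + (3.0319) + (-4.9281) + (-2.1481) = -11.3272
Denominator Σ(z_t−z̄)² = 54.8283
r_2 = -11.3272 / 54.8283 = -0.207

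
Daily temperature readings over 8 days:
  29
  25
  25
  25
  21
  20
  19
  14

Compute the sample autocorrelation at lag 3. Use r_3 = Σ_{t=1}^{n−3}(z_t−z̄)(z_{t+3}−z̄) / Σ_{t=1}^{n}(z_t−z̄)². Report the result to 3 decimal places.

Mean z̄ = (29 + 25 + 25 + 25 + 21 + 20 + 19 + 14)/8 = 22.2500
Deviations from mean: 6.7500, 2.7500, 2.7500, 2.7500, -1.2500, -2.2500, -3.2500, -8.2500
Numerator Σ_{t=1}^{5}(z_t−z̄)(z_{t+3}−z̄) = 10.3125
Denominator Σ(z_t−z̄)² = 153.5000
r_3 = 10.3125 / 153.5000 = 0.067

0.067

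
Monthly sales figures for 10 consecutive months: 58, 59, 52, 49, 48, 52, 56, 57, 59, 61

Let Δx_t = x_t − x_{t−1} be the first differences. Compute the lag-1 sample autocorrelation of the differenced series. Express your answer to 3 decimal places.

0.389

First differences Δx: 1, -7, -3, -1, 4, 4, 1, 2, 2
Mean of differences = 0.3333
Numerator Σ(Δx_t−Δx̄)(Δx_{t+1}−Δx̄) = 38.8889
Denominator Σ(Δx_t−Δx̄)² = 100.0000
r_1(Δx) = 38.8889 / 100.0000 = 0.389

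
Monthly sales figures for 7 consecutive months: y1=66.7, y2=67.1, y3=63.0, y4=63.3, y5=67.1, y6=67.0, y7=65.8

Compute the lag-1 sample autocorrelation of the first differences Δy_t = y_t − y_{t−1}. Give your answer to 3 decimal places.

First differences Δy: 0.4, -4.1, 0.3, 3.8, -0.1, -1.2
Mean of differences = -0.1500
Numerator Σ(Δy_t−Δȳ)(Δy_{t+1}−Δȳ) = -2.0275
Denominator Σ(Δy_t−Δȳ)² = 32.8150
r_1(Δy) = -2.0275 / 32.8150 = -0.062

-0.062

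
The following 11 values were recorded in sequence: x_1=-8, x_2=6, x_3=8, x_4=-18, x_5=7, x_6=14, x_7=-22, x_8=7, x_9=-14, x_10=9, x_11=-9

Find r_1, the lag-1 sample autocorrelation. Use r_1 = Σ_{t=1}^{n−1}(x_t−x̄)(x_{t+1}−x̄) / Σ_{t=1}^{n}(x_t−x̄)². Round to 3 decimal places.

-0.597

Mean x̄ = (-8 + 6 + 8 − 18 + 7 + 14 − 22 + 7 − 14 + 9 − 9)/11 = -1.8182
Numerator Σ_{t=1}^{10}(x_t−x̄)(x_{t+1}−x̄) = -947.7603
Denominator Σ(x_t−x̄)² = 1587.6364
r_1 = -947.7603 / 1587.6364 = -0.597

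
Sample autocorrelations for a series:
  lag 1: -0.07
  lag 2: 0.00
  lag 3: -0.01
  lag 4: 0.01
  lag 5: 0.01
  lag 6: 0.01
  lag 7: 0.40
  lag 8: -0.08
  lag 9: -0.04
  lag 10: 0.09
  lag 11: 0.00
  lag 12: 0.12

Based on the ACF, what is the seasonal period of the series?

7

The largest autocorrelation is r_7 = 0.40; the remaining lags stay at or below 0.12.
The dominant spike at lag 7 indicates a seasonal period of 7.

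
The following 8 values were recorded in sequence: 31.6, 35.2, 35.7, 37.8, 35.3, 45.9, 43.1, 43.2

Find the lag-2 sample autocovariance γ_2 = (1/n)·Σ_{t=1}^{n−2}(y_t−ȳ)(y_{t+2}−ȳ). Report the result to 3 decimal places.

Mean ȳ = (31.6 + 35.2 + 35.7 + 37.8 + 35.3 + 45.9 + 43.1 + 43.2)/8 = 38.4750
Σ_{t=1}^{6}(y_t−ȳ)(y_{t+2}−ȳ) = 45.4863
γ_2 = 45.4863 / 8 = 5.686

5.686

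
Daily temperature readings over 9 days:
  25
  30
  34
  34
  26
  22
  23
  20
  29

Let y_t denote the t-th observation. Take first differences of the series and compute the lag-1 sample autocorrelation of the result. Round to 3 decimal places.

First differences Δy: 5, 4, 0, -8, -4, 1, -3, 9
Mean of differences = 0.5000
Numerator Σ(Δy_t−Δȳ)(Δy_{t+1}−Δȳ) = 22.7500
Denominator Σ(Δy_t−Δȳ)² = 210.0000
r_1(Δy) = 22.7500 / 210.0000 = 0.108

0.108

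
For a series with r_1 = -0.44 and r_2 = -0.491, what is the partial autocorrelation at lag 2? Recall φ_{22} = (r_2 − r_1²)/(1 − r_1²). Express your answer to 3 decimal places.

-0.849

φ_{22} = (r_2 − r_1²) / (1 − r_1²)
r_1² = (-0.44)² = 0.1936
Numerator = -0.491 − 0.1936 = -0.6846; denominator = 1 − 0.1936 = 0.8064
φ_{22} = -0.6846 / 0.8064 = -0.849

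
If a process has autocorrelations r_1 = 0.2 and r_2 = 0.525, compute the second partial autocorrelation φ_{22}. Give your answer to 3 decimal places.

φ_{22} = (r_2 − r_1²) / (1 − r_1²)
r_1² = (0.2)² = 0.04
Numerator = 0.525 − 0.0400 = 0.4850; denominator = 1 − 0.0400 = 0.9600
φ_{22} = 0.4850 / 0.9600 = 0.505

0.505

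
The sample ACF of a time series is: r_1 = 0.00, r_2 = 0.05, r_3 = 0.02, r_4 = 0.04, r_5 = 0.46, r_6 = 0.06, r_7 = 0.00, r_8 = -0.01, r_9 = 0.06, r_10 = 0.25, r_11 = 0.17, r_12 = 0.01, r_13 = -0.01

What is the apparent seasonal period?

5

The largest autocorrelation is r_5 = 0.46, with a weaker echo at lag 10 (0.25); the remaining lags stay at or below 0.17.
The dominant spike at lag 5 indicates a seasonal period of 5.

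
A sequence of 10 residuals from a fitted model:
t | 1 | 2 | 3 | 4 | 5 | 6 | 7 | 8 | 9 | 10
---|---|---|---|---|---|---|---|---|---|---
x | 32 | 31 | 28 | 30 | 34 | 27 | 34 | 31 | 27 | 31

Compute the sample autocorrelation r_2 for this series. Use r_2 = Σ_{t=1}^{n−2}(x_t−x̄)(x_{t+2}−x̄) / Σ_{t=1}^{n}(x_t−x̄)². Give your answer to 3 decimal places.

-0.214

Mean x̄ = (32 + 31 + 28 + 30 + 34 + 27 + 34 + 31 + 27 + 31)/10 = 30.5000
Numerator Σ_{t=1}^{8}(x_t−x̄)(x_{t+2}−x̄) = -12.5000
Denominator Σ(x_t−x̄)² = 58.5000
r_2 = -12.5000 / 58.5000 = -0.214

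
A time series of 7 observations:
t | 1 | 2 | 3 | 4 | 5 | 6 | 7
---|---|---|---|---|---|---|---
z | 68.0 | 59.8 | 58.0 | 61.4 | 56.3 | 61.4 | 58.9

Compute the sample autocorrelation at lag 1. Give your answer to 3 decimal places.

Mean z̄ = (68.0 + 59.8 + 58.0 + 61.4 + 56.3 + 61.4 + 58.9)/7 = 60.5429
Deviations from mean: 7.4571, -0.7429, -2.5429, 0.8571, -4.2429, 0.8571, -1.6429
Numerator Σ_{t=1}^{6}(z_t−z̄)(z_{t+1}−z̄) = -14.5118
Denominator Σ(z_t−z̄)² = 84.7971
r_1 = -14.5118 / 84.7971 = -0.171

-0.171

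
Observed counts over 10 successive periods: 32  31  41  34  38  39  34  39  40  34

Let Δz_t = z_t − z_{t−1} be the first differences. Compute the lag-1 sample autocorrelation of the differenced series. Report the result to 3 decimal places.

-0.541

First differences Δz: -1, 10, -7, 4, 1, -5, 5, 1, -6
Mean of differences = 0.2222
Numerator Σ(Δz_t−Δz̄)(Δz_{t+1}−Δz̄) = -137.0494
Denominator Σ(Δz_t−Δz̄)² = 253.5556
r_1(Δz) = -137.0494 / 253.5556 = -0.541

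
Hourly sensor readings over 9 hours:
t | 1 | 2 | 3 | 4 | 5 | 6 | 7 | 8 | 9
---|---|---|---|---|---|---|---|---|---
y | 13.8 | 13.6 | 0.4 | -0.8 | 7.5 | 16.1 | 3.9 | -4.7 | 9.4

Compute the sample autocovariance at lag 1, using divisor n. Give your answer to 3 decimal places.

3.085

Mean ȳ = (13.8 + 13.6 + 0.4 − 0.8 + 7.5 + 16.1 + 3.9 − 4.7 + 9.4)/9 = 6.5778
Σ_{t=1}^{8}(y_t−ȳ)(y_{t+1}−ȳ) = 27.7628
γ_1 = 27.7628 / 9 = 3.085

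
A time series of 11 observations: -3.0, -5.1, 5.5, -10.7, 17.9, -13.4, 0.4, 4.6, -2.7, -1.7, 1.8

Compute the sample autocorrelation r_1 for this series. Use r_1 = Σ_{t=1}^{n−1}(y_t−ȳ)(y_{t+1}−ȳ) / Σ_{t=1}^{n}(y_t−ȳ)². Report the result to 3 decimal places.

Mean ȳ = (-3.0 − 5.1 + 5.5 − 10.7 + 17.9 − 13.4 + 0.4 + 4.6 − 2.7 − 1.7 + 1.8)/11 = -0.5818
Numerator Σ_{t=1}^{10}(y_t−ȳ)(y_{t+1}−ȳ) = -520.7640
Denominator Σ(y_t−ȳ)² = 710.7364
r_1 = -520.7640 / 710.7364 = -0.733

-0.733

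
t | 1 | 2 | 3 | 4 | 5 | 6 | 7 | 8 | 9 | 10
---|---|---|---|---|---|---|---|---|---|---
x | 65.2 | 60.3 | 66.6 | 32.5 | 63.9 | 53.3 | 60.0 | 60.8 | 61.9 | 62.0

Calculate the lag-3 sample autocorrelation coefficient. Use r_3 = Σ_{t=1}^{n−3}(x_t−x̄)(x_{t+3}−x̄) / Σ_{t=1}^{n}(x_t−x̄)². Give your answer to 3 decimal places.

Mean x̄ = (65.2 + 60.3 + 66.6 + 32.5 + 63.9 + 53.3 + 60.0 + 60.8 + 61.9 + 62.0)/10 = 58.6500
Σ(x_t−x̄)(x_{t+3}−x̄) = (-171.2825) + (8.6625) + (-42.5325) + (-35.3025) + (11.2875) + (-17.3875) + (4.5225) = -242.0325
Denominator Σ(x_t−x̄)² = 877.0650
r_3 = -242.0325 / 877.0650 = -0.276

-0.276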